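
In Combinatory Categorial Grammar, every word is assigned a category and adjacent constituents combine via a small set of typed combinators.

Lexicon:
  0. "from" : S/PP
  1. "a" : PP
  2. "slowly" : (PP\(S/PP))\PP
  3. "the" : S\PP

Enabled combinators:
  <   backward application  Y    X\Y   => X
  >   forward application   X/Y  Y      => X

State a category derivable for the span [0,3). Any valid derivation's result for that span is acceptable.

PP

[0,4] S   <
  [0,3] PP   <
    [0,1] "from" : S/PP
    [1,3] PP\(S/PP)   <
      [1,2] "a" : PP
      [2,3] "slowly" : (PP\(S/PP))\PP
  [3,4] "the" : S\PP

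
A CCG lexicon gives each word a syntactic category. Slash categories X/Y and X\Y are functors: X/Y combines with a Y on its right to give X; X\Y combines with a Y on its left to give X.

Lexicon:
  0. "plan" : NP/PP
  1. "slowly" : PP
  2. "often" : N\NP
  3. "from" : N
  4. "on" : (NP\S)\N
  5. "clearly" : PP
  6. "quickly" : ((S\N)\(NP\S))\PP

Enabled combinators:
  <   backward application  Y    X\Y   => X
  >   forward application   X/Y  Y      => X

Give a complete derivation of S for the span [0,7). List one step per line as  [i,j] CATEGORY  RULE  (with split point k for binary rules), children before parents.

[0,1] NP/PP  lex  "plan"
[1,2] PP  lex  "slowly"
[0,2] NP  >  k=1
[2,3] N\NP  lex  "often"
[0,3] N  <  k=2
[3,4] N  lex  "from"
[4,5] (NP\S)\N  lex  "on"
[3,5] NP\S  <  k=4
[5,6] PP  lex  "clearly"
[6,7] ((S\N)\(NP\S))\PP  lex  "quickly"
[5,7] (S\N)\(NP\S)  <  k=6
[3,7] S\N  <  k=5
[0,7] S  <  k=3

[0,7] S   <
  [0,3] N   <
    [0,2] NP   >
      [0,1] "plan" : NP/PP
      [1,2] "slowly" : PP
    [2,3] "often" : N\NP
  [3,7] S\N   <
    [3,5] NP\S   <
      [3,4] "from" : N
      [4,5] "on" : (NP\S)\N
    [5,7] (S\N)\(NP\S)   <
      [5,6] "clearly" : PP
      [6,7] "quickly" : ((S\N)\(NP\S))\PP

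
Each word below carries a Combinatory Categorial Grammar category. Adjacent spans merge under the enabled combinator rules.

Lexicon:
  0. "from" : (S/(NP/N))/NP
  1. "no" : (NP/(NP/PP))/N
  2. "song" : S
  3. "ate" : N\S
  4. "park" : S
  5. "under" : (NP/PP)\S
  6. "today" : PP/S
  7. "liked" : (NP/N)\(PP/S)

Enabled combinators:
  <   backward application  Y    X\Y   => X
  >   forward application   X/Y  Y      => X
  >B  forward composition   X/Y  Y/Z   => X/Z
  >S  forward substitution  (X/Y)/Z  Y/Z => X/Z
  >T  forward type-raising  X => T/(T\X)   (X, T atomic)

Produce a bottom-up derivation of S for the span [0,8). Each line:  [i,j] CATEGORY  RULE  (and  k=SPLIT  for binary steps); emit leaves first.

[0,8] S   >
  [0,6] S/(NP/N)   >
    [0,1] "from" : (S/(NP/N))/NP
    [1,6] NP   >
      [1,4] NP/(NP/PP)   >
        [1,2] "no" : (NP/(NP/PP))/N
        [2,4] N   >
          [2,3] N/(N\S)   >T
            [2,3] "song" : S
          [3,4] "ate" : N\S
      [4,6] NP/PP   <
        [4,5] "park" : S
        [5,6] "under" : (NP/PP)\S
  [6,8] NP/N   <
    [6,7] "today" : PP/S
    [7,8] "liked" : (NP/N)\(PP/S)

[0,1] (S/(NP/N))/NP  lex  "from"
[1,2] (NP/(NP/PP))/N  lex  "no"
[2,3] S  lex  "song"
[2,3] N/(N\S)  >T
[3,4] N\S  lex  "ate"
[2,4] N  >  k=3
[1,4] NP/(NP/PP)  >  k=2
[4,5] S  lex  "park"
[5,6] (NP/PP)\S  lex  "under"
[4,6] NP/PP  <  k=5
[1,6] NP  >  k=4
[0,6] S/(NP/N)  >  k=1
[6,7] PP/S  lex  "today"
[7,8] (NP/N)\(PP/S)  lex  "liked"
[6,8] NP/N  <  k=7
[0,8] S  >  k=6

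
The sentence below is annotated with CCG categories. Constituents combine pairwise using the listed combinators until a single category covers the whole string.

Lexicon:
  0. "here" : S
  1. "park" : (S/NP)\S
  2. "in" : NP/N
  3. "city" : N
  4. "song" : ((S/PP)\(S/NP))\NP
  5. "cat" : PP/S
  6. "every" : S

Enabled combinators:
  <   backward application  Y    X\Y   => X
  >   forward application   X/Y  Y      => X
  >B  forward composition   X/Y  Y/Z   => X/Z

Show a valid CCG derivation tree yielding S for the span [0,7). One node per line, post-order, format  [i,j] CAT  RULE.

[0,1] S  lex  "here"
[1,2] (S/NP)\S  lex  "park"
[0,2] S/NP  <  k=1
[2,3] NP/N  lex  "in"
[3,4] N  lex  "city"
[2,4] NP  >  k=3
[4,5] ((S/PP)\(S/NP))\NP  lex  "song"
[2,5] (S/PP)\(S/NP)  <  k=4
[0,5] S/PP  <  k=2
[5,6] PP/S  lex  "cat"
[6,7] S  lex  "every"
[5,7] PP  >  k=6
[0,7] S  >  k=5

[0,7] S   >
  [0,5] S/PP   <
    [0,2] S/NP   <
      [0,1] "here" : S
      [1,2] "park" : (S/NP)\S
    [2,5] (S/PP)\(S/NP)   <
      [2,4] NP   >
        [2,3] "in" : NP/N
        [3,4] "city" : N
      [4,5] "song" : ((S/PP)\(S/NP))\NP
  [5,7] PP   >
    [5,6] "cat" : PP/S
    [6,7] "every" : S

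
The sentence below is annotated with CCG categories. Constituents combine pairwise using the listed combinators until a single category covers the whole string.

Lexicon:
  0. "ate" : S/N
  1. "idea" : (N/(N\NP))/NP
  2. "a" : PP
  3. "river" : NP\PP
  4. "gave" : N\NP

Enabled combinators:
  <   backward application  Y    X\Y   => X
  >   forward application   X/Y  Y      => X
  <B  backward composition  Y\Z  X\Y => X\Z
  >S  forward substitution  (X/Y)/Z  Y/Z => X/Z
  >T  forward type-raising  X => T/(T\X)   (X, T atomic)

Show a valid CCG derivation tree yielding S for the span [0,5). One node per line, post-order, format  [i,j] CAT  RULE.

[0,5] S   >
  [0,1] "ate" : S/N
  [1,5] N   >
    [1,4] N/(N\NP)   >
      [1,2] "idea" : (N/(N\NP))/NP
      [2,4] NP   <
        [2,3] "a" : PP
        [3,4] "river" : NP\PP
    [4,5] "gave" : N\NP

[0,1] S/N  lex  "ate"
[1,2] (N/(N\NP))/NP  lex  "idea"
[2,3] PP  lex  "a"
[3,4] NP\PP  lex  "river"
[2,4] NP  <  k=3
[1,4] N/(N\NP)  >  k=2
[4,5] N\NP  lex  "gave"
[1,5] N  >  k=4
[0,5] S  >  k=1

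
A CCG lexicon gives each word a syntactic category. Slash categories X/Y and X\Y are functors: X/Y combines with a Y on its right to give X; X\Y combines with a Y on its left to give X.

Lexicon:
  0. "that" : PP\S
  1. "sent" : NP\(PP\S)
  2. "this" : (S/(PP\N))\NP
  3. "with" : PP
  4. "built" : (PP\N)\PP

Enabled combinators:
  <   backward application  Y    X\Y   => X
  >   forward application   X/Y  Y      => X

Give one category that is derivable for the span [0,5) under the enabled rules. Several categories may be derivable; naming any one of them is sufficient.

[0,5] S   >
  [0,3] S/(PP\N)   <
    [0,2] NP   <
      [0,1] "that" : PP\S
      [1,2] "sent" : NP\(PP\S)
    [2,3] "this" : (S/(PP\N))\NP
  [3,5] PP\N   <
    [3,4] "with" : PP
    [4,5] "built" : (PP\N)\PP

S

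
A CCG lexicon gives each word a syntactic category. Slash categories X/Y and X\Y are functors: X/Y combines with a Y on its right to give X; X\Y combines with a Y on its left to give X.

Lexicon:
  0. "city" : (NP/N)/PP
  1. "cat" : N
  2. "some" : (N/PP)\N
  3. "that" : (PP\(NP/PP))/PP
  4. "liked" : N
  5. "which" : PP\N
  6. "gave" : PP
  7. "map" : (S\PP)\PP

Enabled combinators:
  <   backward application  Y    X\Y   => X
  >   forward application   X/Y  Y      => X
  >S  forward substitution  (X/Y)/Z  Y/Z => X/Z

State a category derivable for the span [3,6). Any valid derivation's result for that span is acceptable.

PP\(NP/PP)

[0,8] S   <
  [0,6] PP   <
    [0,3] NP/PP   >S
      [0,1] "city" : (NP/N)/PP
      [1,3] N/PP   <
        [1,2] "cat" : N
        [2,3] "some" : (N/PP)\N
    [3,6] PP\(NP/PP)   >
      [3,4] "that" : (PP\(NP/PP))/PP
      [4,6] PP   <
        [4,5] "liked" : N
        [5,6] "which" : PP\N
  [6,8] S\PP   <
    [6,7] "gave" : PP
    [7,8] "map" : (S\PP)\PP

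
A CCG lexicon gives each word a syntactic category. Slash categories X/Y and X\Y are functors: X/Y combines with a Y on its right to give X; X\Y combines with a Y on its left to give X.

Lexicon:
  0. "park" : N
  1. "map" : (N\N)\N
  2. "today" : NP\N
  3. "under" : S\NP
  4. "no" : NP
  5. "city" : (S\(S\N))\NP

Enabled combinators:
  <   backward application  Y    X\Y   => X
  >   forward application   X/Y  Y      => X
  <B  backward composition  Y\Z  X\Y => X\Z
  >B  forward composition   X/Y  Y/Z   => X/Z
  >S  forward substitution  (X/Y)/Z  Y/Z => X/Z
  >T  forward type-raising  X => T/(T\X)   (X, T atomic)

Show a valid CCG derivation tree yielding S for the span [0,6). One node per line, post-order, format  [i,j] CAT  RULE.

[0,6] S   <
  [0,4] S\N   <B
    [0,2] N\N   <
      [0,1] "park" : N
      [1,2] "map" : (N\N)\N
    [2,4] S\N   <B
      [2,3] "today" : NP\N
      [3,4] "under" : S\NP
  [4,6] S\(S\N)   <
    [4,5] "no" : NP
    [5,6] "city" : (S\(S\N))\NP

[0,1] N  lex  "park"
[1,2] (N\N)\N  lex  "map"
[0,2] N\N  <  k=1
[2,3] NP\N  lex  "today"
[3,4] S\NP  lex  "under"
[2,4] S\N  <B  k=3
[0,4] S\N  <B  k=2
[4,5] NP  lex  "no"
[5,6] (S\(S\N))\NP  lex  "city"
[4,6] S\(S\N)  <  k=5
[0,6] S  <  k=4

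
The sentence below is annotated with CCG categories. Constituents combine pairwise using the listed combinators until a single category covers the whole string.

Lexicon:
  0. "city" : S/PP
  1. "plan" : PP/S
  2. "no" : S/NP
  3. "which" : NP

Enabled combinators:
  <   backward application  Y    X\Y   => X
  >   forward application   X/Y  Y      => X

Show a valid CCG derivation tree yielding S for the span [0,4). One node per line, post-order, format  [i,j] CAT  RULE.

[0,4] S   >
  [0,1] "city" : S/PP
  [1,4] PP   >
    [1,2] "plan" : PP/S
    [2,4] S   >
      [2,3] "no" : S/NP
      [3,4] "which" : NP

[0,1] S/PP  lex  "city"
[1,2] PP/S  lex  "plan"
[2,3] S/NP  lex  "no"
[3,4] NP  lex  "which"
[2,4] S  >  k=3
[1,4] PP  >  k=2
[0,4] S  >  k=1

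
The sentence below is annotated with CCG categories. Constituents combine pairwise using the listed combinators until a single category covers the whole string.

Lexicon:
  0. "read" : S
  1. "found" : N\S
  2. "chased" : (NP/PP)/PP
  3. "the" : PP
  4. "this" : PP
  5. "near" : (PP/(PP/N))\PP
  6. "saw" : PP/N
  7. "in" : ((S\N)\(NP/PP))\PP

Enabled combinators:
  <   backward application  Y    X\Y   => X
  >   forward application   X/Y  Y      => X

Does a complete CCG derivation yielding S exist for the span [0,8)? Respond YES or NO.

YES

[0,8] S   <
  [0,2] N   <
    [0,1] "read" : S
    [1,2] "found" : N\S
  [2,8] S\N   <
    [2,4] NP/PP   >
      [2,3] "chased" : (NP/PP)/PP
      [3,4] "the" : PP
    [4,8] (S\N)\(NP/PP)   <
      [4,7] PP   >
        [4,6] PP/(PP/N)   <
          [4,5] "this" : PP
          [5,6] "near" : (PP/(PP/N))\PP
        [6,7] "saw" : PP/N
      [7,8] "in" : ((S\N)\(NP/PP))\PP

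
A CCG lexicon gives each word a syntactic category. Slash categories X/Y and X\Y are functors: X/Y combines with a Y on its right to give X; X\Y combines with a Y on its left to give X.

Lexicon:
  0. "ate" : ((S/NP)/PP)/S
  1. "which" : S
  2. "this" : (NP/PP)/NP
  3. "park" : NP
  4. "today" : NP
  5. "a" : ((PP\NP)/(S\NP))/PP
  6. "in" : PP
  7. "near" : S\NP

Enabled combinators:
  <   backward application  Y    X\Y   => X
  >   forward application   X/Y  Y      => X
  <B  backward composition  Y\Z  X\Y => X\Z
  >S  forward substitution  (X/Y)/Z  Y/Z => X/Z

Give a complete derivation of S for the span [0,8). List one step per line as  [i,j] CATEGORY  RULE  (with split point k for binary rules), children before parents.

[0,8] S   >
  [0,4] S/PP   >S
    [0,2] (S/NP)/PP   >
      [0,1] "ate" : ((S/NP)/PP)/S
      [1,2] "which" : S
    [2,4] NP/PP   >
      [2,3] "this" : (NP/PP)/NP
      [3,4] "park" : NP
  [4,8] PP   <
    [4,5] "today" : NP
    [5,8] PP\NP   >
      [5,7] (PP\NP)/(S\NP)   >
        [5,6] "a" : ((PP\NP)/(S\NP))/PP
        [6,7] "in" : PP
      [7,8] "near" : S\NP

[0,1] ((S/NP)/PP)/S  lex  "ate"
[1,2] S  lex  "which"
[0,2] (S/NP)/PP  >  k=1
[2,3] (NP/PP)/NP  lex  "this"
[3,4] NP  lex  "park"
[2,4] NP/PP  >  k=3
[0,4] S/PP  >S  k=2
[4,5] NP  lex  "today"
[5,6] ((PP\NP)/(S\NP))/PP  lex  "a"
[6,7] PP  lex  "in"
[5,7] (PP\NP)/(S\NP)  >  k=6
[7,8] S\NP  lex  "near"
[5,8] PP\NP  >  k=7
[4,8] PP  <  k=5
[0,8] S  >  k=4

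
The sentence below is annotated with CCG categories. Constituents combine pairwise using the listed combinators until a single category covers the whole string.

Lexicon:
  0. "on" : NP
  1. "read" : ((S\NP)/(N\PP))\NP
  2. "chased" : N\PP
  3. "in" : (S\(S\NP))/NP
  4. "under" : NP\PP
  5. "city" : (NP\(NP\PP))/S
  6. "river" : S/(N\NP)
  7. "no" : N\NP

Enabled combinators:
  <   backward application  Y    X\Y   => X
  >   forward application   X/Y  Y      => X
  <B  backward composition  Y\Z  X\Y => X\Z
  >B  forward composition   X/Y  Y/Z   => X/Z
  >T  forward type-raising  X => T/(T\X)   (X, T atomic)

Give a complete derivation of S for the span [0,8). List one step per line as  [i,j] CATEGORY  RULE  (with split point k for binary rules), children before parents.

[0,8] S   <
  [0,3] S\NP   >
    [0,2] (S\NP)/(N\PP)   <
      [0,1] "on" : NP
      [1,2] "read" : ((S\NP)/(N\PP))\NP
    [2,3] "chased" : N\PP
  [3,8] S\(S\NP)   >
    [3,4] "in" : (S\(S\NP))/NP
    [4,8] NP   <
      [4,5] "under" : NP\PP
      [5,8] NP\(NP\PP)   >
        [5,6] "city" : (NP\(NP\PP))/S
        [6,8] S   >
          [6,7] "river" : S/(N\NP)
          [7,8] "no" : N\NP

[0,1] NP  lex  "on"
[1,2] ((S\NP)/(N\PP))\NP  lex  "read"
[0,2] (S\NP)/(N\PP)  <  k=1
[2,3] N\PP  lex  "chased"
[0,3] S\NP  >  k=2
[3,4] (S\(S\NP))/NP  lex  "in"
[4,5] NP\PP  lex  "under"
[5,6] (NP\(NP\PP))/S  lex  "city"
[6,7] S/(N\NP)  lex  "river"
[7,8] N\NP  lex  "no"
[6,8] S  >  k=7
[5,8] NP\(NP\PP)  >  k=6
[4,8] NP  <  k=5
[3,8] S\(S\NP)  >  k=4
[0,8] S  <  k=3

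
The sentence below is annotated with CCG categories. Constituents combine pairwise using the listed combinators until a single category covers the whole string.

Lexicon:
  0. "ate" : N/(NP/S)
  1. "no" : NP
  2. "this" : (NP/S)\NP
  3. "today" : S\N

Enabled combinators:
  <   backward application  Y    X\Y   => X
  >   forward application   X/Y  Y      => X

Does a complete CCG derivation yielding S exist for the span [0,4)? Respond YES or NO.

YES

[0,4] S   <
  [0,3] N   >
    [0,1] "ate" : N/(NP/S)
    [1,3] NP/S   <
      [1,2] "no" : NP
      [2,3] "this" : (NP/S)\NP
  [3,4] "today" : S\N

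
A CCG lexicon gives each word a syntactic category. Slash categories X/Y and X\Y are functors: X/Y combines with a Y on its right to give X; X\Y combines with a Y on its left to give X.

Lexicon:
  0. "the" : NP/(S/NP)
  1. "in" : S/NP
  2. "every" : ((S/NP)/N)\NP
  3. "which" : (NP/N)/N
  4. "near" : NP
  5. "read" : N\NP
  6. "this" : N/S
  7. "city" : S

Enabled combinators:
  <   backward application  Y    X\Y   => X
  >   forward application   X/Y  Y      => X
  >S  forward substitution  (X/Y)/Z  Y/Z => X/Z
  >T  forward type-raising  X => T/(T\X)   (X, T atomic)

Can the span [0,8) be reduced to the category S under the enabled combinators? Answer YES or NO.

YES

[0,8] S   >
  [0,6] S/N   >S
    [0,3] (S/NP)/N   <
      [0,2] NP   >
        [0,1] "the" : NP/(S/NP)
        [1,2] "in" : S/NP
      [2,3] "every" : ((S/NP)/N)\NP
    [3,6] NP/N   >
      [3,4] "which" : (NP/N)/N
      [4,6] N   >
        [4,5] N/(N\NP)   >T
          [4,5] "near" : NP
        [5,6] "read" : N\NP
  [6,8] N   >
    [6,7] "this" : N/S
    [7,8] "city" : S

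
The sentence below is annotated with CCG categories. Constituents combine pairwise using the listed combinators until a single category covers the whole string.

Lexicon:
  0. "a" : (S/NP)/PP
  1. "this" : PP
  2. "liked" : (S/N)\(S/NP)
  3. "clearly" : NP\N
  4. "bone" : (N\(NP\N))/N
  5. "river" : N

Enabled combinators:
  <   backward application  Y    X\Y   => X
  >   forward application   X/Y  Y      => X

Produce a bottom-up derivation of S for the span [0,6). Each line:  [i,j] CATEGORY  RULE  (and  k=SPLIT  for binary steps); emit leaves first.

[0,1] (S/NP)/PP  lex  "a"
[1,2] PP  lex  "this"
[0,2] S/NP  >  k=1
[2,3] (S/N)\(S/NP)  lex  "liked"
[0,3] S/N  <  k=2
[3,4] NP\N  lex  "clearly"
[4,5] (N\(NP\N))/N  lex  "bone"
[5,6] N  lex  "river"
[4,6] N\(NP\N)  >  k=5
[3,6] N  <  k=4
[0,6] S  >  k=3

[0,6] S   >
  [0,3] S/N   <
    [0,2] S/NP   >
      [0,1] "a" : (S/NP)/PP
      [1,2] "this" : PP
    [2,3] "liked" : (S/N)\(S/NP)
  [3,6] N   <
    [3,4] "clearly" : NP\N
    [4,6] N\(NP\N)   >
      [4,5] "bone" : (N\(NP\N))/N
      [5,6] "river" : N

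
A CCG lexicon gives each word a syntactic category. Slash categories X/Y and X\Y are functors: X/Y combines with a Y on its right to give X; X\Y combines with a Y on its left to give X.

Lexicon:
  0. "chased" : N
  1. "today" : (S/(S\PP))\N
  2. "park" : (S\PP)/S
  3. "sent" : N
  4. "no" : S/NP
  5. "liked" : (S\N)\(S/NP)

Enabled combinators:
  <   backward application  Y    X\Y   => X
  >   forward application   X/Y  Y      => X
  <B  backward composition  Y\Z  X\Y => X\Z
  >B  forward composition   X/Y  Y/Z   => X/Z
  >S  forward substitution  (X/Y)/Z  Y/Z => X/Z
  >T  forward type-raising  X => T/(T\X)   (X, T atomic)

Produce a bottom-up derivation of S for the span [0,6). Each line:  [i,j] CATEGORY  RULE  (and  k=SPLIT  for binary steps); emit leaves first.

[0,1] N  lex  "chased"
[1,2] (S/(S\PP))\N  lex  "today"
[0,2] S/(S\PP)  <  k=1
[2,3] (S\PP)/S  lex  "park"
[3,4] N  lex  "sent"
[4,5] S/NP  lex  "no"
[5,6] (S\N)\(S/NP)  lex  "liked"
[4,6] S\N  <  k=5
[3,6] S  <  k=4
[2,6] S\PP  >  k=3
[0,6] S  >  k=2

[0,6] S   >
  [0,2] S/(S\PP)   <
    [0,1] "chased" : N
    [1,2] "today" : (S/(S\PP))\N
  [2,6] S\PP   >
    [2,3] "park" : (S\PP)/S
    [3,6] S   <
      [3,4] "sent" : N
      [4,6] S\N   <
        [4,5] "no" : S/NP
        [5,6] "liked" : (S\N)\(S/NP)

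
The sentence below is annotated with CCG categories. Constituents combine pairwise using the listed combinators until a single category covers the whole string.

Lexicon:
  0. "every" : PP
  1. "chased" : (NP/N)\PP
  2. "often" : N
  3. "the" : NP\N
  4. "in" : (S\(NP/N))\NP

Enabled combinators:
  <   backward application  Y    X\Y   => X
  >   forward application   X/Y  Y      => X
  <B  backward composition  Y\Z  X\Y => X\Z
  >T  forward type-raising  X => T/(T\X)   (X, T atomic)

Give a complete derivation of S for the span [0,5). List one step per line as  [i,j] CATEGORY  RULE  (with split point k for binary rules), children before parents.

[0,1] PP  lex  "every"
[1,2] (NP/N)\PP  lex  "chased"
[0,2] NP/N  <  k=1
[2,3] N  lex  "often"
[3,4] NP\N  lex  "the"
[2,4] NP  <  k=3
[4,5] (S\(NP/N))\NP  lex  "in"
[2,5] S\(NP/N)  <  k=4
[0,5] S  <  k=2

[0,5] S   <
  [0,2] NP/N   <
    [0,1] "every" : PP
    [1,2] "chased" : (NP/N)\PP
  [2,5] S\(NP/N)   <
    [2,4] NP   <
      [2,3] "often" : N
      [3,4] "the" : NP\N
    [4,5] "in" : (S\(NP/N))\NP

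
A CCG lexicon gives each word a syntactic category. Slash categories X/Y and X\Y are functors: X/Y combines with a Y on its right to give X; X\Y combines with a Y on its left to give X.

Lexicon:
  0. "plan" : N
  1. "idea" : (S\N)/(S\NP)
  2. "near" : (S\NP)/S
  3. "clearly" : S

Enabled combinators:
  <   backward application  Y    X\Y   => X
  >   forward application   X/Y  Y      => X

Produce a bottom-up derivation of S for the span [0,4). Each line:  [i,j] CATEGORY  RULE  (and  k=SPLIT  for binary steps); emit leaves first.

[0,4] S   <
  [0,1] "plan" : N
  [1,4] S\N   >
    [1,2] "idea" : (S\N)/(S\NP)
    [2,4] S\NP   >
      [2,3] "near" : (S\NP)/S
      [3,4] "clearly" : S

[0,1] N  lex  "plan"
[1,2] (S\N)/(S\NP)  lex  "idea"
[2,3] (S\NP)/S  lex  "near"
[3,4] S  lex  "clearly"
[2,4] S\NP  >  k=3
[1,4] S\N  >  k=2
[0,4] S  <  k=1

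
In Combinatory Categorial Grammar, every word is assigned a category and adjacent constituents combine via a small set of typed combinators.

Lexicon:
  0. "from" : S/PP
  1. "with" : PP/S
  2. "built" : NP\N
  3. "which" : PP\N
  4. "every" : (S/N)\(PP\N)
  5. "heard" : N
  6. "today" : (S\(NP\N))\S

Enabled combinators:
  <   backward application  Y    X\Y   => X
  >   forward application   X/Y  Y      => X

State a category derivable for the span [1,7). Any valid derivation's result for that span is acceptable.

PP

[0,7] S   >
  [0,1] "from" : S/PP
  [1,7] PP   >
    [1,2] "with" : PP/S
    [2,7] S   <
      [2,3] "built" : NP\N
      [3,7] S\(NP\N)   <
        [3,6] S   >
          [3,5] S/N   <
            [3,4] "which" : PP\N
            [4,5] "every" : (S/N)\(PP\N)
          [5,6] "heard" : N
        [6,7] "today" : (S\(NP\N))\S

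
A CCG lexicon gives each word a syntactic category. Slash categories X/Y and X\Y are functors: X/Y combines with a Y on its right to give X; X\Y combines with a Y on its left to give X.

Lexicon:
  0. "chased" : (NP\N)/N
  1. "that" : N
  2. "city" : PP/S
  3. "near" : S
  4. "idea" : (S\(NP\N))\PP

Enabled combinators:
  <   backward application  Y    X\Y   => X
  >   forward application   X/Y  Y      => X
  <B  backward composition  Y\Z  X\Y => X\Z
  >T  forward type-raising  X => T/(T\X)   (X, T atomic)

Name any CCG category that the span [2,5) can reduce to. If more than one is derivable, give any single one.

[0,5] S   <
  [0,2] NP\N   >
    [0,1] "chased" : (NP\N)/N
    [1,2] "that" : N
  [2,5] S\(NP\N)   <
    [2,4] PP   >
      [2,3] "city" : PP/S
      [3,4] "near" : S
    [4,5] "idea" : (S\(NP\N))\PP

S\(NP\N)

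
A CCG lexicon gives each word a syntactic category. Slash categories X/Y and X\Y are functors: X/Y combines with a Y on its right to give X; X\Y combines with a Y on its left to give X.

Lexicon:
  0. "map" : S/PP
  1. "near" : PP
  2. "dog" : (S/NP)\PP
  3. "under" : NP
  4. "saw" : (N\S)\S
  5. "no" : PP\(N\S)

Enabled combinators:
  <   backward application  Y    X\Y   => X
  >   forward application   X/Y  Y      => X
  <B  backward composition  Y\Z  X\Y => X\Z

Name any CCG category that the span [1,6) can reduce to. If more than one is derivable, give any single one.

[0,6] S   >
  [0,1] "map" : S/PP
  [1,6] PP   <
    [1,4] S   >
      [1,3] S/NP   <
        [1,2] "near" : PP
        [2,3] "dog" : (S/NP)\PP
      [3,4] "under" : NP
    [4,6] PP\S   <B
      [4,5] "saw" : (N\S)\S
      [5,6] "no" : PP\(N\S)

PP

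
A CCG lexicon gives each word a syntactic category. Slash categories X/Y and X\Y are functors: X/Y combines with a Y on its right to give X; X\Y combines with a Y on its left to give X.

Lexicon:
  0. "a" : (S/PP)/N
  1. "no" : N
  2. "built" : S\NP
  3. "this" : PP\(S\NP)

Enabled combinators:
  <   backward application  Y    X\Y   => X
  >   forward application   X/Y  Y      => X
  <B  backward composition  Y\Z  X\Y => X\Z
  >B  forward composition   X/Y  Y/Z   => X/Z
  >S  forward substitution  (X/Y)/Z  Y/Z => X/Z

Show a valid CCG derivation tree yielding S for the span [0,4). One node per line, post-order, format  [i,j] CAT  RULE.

[0,1] (S/PP)/N  lex  "a"
[1,2] N  lex  "no"
[0,2] S/PP  >  k=1
[2,3] S\NP  lex  "built"
[3,4] PP\(S\NP)  lex  "this"
[2,4] PP  <  k=3
[0,4] S  >  k=2

[0,4] S   >
  [0,2] S/PP   >
    [0,1] "a" : (S/PP)/N
    [1,2] "no" : N
  [2,4] PP   <
    [2,3] "built" : S\NP
    [3,4] "this" : PP\(S\NP)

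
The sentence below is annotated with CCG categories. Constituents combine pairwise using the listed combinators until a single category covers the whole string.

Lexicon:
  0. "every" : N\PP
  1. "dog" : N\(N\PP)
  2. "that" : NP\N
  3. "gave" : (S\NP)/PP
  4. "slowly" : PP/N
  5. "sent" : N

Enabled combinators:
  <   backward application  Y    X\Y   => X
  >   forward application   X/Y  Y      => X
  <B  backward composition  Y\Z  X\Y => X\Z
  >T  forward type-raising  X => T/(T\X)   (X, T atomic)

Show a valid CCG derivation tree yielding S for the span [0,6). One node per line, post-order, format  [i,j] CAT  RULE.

[0,6] S   <
  [0,3] NP   <
    [0,2] N   <
      [0,1] "every" : N\PP
      [1,2] "dog" : N\(N\PP)
    [2,3] "that" : NP\N
  [3,6] S\NP   >
    [3,4] "gave" : (S\NP)/PP
    [4,6] PP   >
      [4,5] "slowly" : PP/N
      [5,6] "sent" : N

[0,1] N\PP  lex  "every"
[1,2] N\(N\PP)  lex  "dog"
[0,2] N  <  k=1
[2,3] NP\N  lex  "that"
[0,3] NP  <  k=2
[3,4] (S\NP)/PP  lex  "gave"
[4,5] PP/N  lex  "slowly"
[5,6] N  lex  "sent"
[4,6] PP  >  k=5
[3,6] S\NP  >  k=4
[0,6] S  <  k=3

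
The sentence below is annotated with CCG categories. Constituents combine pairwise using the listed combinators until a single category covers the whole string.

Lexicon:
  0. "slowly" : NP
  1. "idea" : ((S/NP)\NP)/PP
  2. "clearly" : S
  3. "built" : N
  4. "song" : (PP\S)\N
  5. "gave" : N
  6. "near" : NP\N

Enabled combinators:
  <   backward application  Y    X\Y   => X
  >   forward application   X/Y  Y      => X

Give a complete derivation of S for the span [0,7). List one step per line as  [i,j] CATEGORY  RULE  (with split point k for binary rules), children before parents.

[0,1] NP  lex  "slowly"
[1,2] ((S/NP)\NP)/PP  lex  "idea"
[2,3] S  lex  "clearly"
[3,4] N  lex  "built"
[4,5] (PP\S)\N  lex  "song"
[3,5] PP\S  <  k=4
[2,5] PP  <  k=3
[1,5] (S/NP)\NP  >  k=2
[0,5] S/NP  <  k=1
[5,6] N  lex  "gave"
[6,7] NP\N  lex  "near"
[5,7] NP  <  k=6
[0,7] S  >  k=5

[0,7] S   >
  [0,5] S/NP   <
    [0,1] "slowly" : NP
    [1,5] (S/NP)\NP   >
      [1,2] "idea" : ((S/NP)\NP)/PP
      [2,5] PP   <
        [2,3] "clearly" : S
        [3,5] PP\S   <
          [3,4] "built" : N
          [4,5] "song" : (PP\S)\N
  [5,7] NP   <
    [5,6] "gave" : N
    [6,7] "near" : NP\N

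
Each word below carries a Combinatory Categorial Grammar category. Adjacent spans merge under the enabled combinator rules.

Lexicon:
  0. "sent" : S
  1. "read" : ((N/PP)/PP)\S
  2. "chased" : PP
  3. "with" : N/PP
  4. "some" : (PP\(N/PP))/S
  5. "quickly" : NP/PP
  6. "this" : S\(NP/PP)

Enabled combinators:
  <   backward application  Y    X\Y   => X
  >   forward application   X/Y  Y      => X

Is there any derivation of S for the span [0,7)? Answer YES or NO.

NO

S ((N/PP)/PP)\S PP N/PP (PP\(N/PP))/S NP/PP S\(NP/PP)
CKY chart[0,7] = {N}; S ∉ chart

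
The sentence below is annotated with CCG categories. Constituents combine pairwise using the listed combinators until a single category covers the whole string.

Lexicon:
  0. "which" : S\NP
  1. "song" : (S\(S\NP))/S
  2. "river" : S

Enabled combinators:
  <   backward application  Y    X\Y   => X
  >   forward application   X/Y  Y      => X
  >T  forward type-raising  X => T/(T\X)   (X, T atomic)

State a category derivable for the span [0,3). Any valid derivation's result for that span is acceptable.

[0,3] S   <
  [0,1] "which" : S\NP
  [1,3] S\(S\NP)   >
    [1,2] "song" : (S\(S\NP))/S
    [2,3] "river" : S

S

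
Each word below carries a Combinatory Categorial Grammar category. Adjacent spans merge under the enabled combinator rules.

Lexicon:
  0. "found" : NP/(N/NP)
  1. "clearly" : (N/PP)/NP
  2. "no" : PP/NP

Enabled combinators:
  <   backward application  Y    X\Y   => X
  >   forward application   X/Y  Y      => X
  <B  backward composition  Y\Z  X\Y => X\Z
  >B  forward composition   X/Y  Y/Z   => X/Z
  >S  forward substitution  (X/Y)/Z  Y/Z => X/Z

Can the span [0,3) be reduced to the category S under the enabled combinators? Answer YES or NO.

NP/(N/NP) (N/PP)/NP PP/NP
CKY chart[0,3] = {NP}; S ∉ chart

NO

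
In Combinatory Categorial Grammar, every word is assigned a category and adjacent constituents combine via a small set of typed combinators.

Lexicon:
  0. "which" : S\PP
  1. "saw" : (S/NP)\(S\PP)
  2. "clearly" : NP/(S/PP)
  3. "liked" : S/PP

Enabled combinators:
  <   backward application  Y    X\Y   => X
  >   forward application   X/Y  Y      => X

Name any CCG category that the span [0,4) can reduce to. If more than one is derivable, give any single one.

S

[0,4] S   >
  [0,2] S/NP   <
    [0,1] "which" : S\PP
    [1,2] "saw" : (S/NP)\(S\PP)
  [2,4] NP   >
    [2,3] "clearly" : NP/(S/PP)
    [3,4] "liked" : S/PP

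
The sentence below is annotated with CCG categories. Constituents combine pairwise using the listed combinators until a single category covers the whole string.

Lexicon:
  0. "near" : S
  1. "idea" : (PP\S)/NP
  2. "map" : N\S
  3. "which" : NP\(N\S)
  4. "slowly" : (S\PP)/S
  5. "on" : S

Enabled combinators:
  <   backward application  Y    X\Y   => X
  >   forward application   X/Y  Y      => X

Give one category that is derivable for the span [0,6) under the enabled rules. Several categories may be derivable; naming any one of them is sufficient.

S

[0,6] S   <
  [0,4] PP   <
    [0,1] "near" : S
    [1,4] PP\S   >
      [1,2] "idea" : (PP\S)/NP
      [2,4] NP   <
        [2,3] "map" : N\S
        [3,4] "which" : NP\(N\S)
  [4,6] S\PP   >
    [4,5] "slowly" : (S\PP)/S
    [5,6] "on" : S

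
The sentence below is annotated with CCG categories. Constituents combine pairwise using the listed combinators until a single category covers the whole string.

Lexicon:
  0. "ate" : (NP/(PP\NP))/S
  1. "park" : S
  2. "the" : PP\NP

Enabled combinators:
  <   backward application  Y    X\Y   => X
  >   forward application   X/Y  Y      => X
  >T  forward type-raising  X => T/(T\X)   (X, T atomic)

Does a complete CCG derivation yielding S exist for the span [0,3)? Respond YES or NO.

NO

(NP/(PP\NP))/S S PP\NP
CKY chart[0,3] = {N/(N\NP), NP, NP/(NP\NP), PP/(PP\NP), S/(S\NP)}; S ∉ chart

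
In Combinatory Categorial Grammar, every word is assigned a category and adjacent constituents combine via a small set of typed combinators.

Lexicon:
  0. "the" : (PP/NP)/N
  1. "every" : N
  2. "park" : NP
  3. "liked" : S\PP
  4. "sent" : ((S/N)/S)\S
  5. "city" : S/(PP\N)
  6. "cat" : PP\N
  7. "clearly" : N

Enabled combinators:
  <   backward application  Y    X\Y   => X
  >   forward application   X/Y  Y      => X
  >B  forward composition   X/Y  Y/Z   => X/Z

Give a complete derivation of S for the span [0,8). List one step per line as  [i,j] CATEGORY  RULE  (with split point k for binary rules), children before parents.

[0,8] S   >
  [0,7] S/N   >
    [0,5] (S/N)/S   <
      [0,4] S   <
        [0,3] PP   >
          [0,2] PP/NP   >
            [0,1] "the" : (PP/NP)/N
            [1,2] "every" : N
          [2,3] "park" : NP
        [3,4] "liked" : S\PP
      [4,5] "sent" : ((S/N)/S)\S
    [5,7] S   >
      [5,6] "city" : S/(PP\N)
      [6,7] "cat" : PP\N
  [7,8] "clearly" : N

[0,1] (PP/NP)/N  lex  "the"
[1,2] N  lex  "every"
[0,2] PP/NP  >  k=1
[2,3] NP  lex  "park"
[0,3] PP  >  k=2
[3,4] S\PP  lex  "liked"
[0,4] S  <  k=3
[4,5] ((S/N)/S)\S  lex  "sent"
[0,5] (S/N)/S  <  k=4
[5,6] S/(PP\N)  lex  "city"
[6,7] PP\N  lex  "cat"
[5,7] S  >  k=6
[0,7] S/N  >  k=5
[7,8] N  lex  "clearly"
[0,8] S  >  k=7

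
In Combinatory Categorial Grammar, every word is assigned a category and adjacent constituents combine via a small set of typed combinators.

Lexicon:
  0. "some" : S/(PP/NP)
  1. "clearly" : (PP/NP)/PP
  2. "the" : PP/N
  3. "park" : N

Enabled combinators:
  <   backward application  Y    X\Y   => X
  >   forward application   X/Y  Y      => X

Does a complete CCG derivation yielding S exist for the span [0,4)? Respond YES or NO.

[0,4] S   >
  [0,1] "some" : S/(PP/NP)
  [1,4] PP/NP   >
    [1,2] "clearly" : (PP/NP)/PP
    [2,4] PP   >
      [2,3] "the" : PP/N
      [3,4] "park" : N

YES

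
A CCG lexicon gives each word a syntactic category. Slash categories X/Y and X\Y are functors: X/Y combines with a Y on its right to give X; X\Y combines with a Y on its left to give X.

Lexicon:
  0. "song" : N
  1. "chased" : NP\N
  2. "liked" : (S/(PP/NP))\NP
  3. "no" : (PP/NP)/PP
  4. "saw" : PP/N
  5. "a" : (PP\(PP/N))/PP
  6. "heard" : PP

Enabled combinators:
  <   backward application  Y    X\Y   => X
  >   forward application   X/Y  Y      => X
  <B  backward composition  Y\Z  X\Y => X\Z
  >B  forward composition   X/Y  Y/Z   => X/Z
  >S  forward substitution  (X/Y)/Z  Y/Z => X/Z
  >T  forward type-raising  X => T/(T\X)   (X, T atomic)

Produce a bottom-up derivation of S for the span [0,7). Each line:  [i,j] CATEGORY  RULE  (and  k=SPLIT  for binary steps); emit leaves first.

[0,7] S   >
  [0,3] S/(PP/NP)   <
    [0,2] NP   >
      [0,1] NP/(NP\N)   >T
        [0,1] "song" : N
      [1,2] "chased" : NP\N
    [2,3] "liked" : (S/(PP/NP))\NP
  [3,7] PP/NP   >
    [3,4] "no" : (PP/NP)/PP
    [4,7] PP   <
      [4,5] "saw" : PP/N
      [5,7] PP\(PP/N)   >
        [5,6] "a" : (PP\(PP/N))/PP
        [6,7] "heard" : PP

[0,1] N  lex  "song"
[0,1] NP/(NP\N)  >T
[1,2] NP\N  lex  "chased"
[0,2] NP  >  k=1
[2,3] (S/(PP/NP))\NP  lex  "liked"
[0,3] S/(PP/NP)  <  k=2
[3,4] (PP/NP)/PP  lex  "no"
[4,5] PP/N  lex  "saw"
[5,6] (PP\(PP/N))/PP  lex  "a"
[6,7] PP  lex  "heard"
[5,7] PP\(PP/N)  >  k=6
[4,7] PP  <  k=5
[3,7] PP/NP  >  k=4
[0,7] S  >  k=3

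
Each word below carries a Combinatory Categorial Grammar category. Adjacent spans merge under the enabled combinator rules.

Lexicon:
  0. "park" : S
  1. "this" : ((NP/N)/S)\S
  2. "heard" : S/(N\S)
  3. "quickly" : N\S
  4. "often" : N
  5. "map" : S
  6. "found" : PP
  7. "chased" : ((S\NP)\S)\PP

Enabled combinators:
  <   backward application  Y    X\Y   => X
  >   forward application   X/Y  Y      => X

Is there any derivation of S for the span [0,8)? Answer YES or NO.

YES

[0,8] S   <
  [0,5] NP   >
    [0,4] NP/N   >
      [0,2] (NP/N)/S   <
        [0,1] "park" : S
        [1,2] "this" : ((NP/N)/S)\S
      [2,4] S   >
        [2,3] "heard" : S/(N\S)
        [3,4] "quickly" : N\S
    [4,5] "often" : N
  [5,8] S\NP   <
    [5,6] "map" : S
    [6,8] (S\NP)\S   <
      [6,7] "found" : PP
      [7,8] "chased" : ((S\NP)\S)\PP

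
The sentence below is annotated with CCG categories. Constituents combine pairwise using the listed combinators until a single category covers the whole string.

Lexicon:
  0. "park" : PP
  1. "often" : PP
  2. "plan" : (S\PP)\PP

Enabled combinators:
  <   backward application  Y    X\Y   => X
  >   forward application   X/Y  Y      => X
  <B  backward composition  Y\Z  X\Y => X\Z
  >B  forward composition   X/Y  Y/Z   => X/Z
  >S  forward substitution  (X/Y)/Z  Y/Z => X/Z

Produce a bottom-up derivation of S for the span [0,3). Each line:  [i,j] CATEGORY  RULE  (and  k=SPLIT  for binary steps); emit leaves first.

[0,1] PP  lex  "park"
[1,2] PP  lex  "often"
[2,3] (S\PP)\PP  lex  "plan"
[1,3] S\PP  <  k=2
[0,3] S  <  k=1

[0,3] S   <
  [0,1] "park" : PP
  [1,3] S\PP   <
    [1,2] "often" : PP
    [2,3] "plan" : (S\PP)\PP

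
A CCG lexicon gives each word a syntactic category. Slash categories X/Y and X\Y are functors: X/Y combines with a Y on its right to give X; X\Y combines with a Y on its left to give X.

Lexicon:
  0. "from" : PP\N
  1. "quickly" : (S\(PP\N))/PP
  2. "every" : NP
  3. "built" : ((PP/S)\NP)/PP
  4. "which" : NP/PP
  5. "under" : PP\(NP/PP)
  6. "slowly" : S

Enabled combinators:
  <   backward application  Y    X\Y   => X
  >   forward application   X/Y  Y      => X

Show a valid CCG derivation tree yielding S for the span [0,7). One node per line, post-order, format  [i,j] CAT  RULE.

[0,7] S   <
  [0,1] "from" : PP\N
  [1,7] S\(PP\N)   >
    [1,2] "quickly" : (S\(PP\N))/PP
    [2,7] PP   >
      [2,6] PP/S   <
        [2,3] "every" : NP
        [3,6] (PP/S)\NP   >
          [3,4] "built" : ((PP/S)\NP)/PP
          [4,6] PP   <
            [4,5] "which" : NP/PP
            [5,6] "under" : PP\(NP/PP)
      [6,7] "slowly" : S

[0,1] PP\N  lex  "from"
[1,2] (S\(PP\N))/PP  lex  "quickly"
[2,3] NP  lex  "every"
[3,4] ((PP/S)\NP)/PP  lex  "built"
[4,5] NP/PP  lex  "which"
[5,6] PP\(NP/PP)  lex  "under"
[4,6] PP  <  k=5
[3,6] (PP/S)\NP  >  k=4
[2,6] PP/S  <  k=3
[6,7] S  lex  "slowly"
[2,7] PP  >  k=6
[1,7] S\(PP\N)  >  k=2
[0,7] S  <  k=1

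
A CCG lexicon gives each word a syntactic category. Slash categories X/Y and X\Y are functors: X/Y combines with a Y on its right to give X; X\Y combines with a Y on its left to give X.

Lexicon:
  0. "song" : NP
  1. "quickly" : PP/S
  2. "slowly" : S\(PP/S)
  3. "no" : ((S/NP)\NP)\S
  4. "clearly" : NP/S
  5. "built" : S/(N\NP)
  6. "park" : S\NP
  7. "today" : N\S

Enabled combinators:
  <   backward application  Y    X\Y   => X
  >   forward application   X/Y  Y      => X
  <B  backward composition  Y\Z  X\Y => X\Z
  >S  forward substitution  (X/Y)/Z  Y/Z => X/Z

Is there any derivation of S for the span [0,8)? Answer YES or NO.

YES

[0,8] S   >
  [0,4] S/NP   <
    [0,1] "song" : NP
    [1,4] (S/NP)\NP   <
      [1,3] S   <
        [1,2] "quickly" : PP/S
        [2,3] "slowly" : S\(PP/S)
      [3,4] "no" : ((S/NP)\NP)\S
  [4,8] NP   >
    [4,5] "clearly" : NP/S
    [5,8] S   >
      [5,6] "built" : S/(N\NP)
      [6,8] N\NP   <B
        [6,7] "park" : S\NP
        [7,8] "today" : N\S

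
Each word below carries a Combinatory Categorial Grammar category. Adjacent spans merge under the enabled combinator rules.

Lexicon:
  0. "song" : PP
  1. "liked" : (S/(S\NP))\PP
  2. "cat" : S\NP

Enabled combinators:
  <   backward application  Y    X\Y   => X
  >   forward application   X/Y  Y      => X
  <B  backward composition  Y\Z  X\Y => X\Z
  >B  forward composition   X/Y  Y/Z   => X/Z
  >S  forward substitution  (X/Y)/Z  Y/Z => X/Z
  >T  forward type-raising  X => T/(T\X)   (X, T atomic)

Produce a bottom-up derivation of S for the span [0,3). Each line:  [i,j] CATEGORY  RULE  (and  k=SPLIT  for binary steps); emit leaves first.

[0,1] PP  lex  "song"
[1,2] (S/(S\NP))\PP  lex  "liked"
[0,2] S/(S\NP)  <  k=1
[2,3] S\NP  lex  "cat"
[0,3] S  >  k=2

[0,3] S   >
  [0,2] S/(S\NP)   <
    [0,1] "song" : PP
    [1,2] "liked" : (S/(S\NP))\PP
  [2,3] "cat" : S\NP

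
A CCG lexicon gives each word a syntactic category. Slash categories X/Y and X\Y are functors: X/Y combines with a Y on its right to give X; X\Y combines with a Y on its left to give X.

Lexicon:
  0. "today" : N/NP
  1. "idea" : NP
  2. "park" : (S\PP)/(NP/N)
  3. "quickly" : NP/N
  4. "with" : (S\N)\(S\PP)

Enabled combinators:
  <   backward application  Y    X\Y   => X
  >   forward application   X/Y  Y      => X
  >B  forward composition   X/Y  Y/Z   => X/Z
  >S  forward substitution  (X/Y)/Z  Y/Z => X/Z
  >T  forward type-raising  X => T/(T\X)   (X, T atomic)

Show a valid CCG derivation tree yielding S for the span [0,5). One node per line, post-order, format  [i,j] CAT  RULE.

[0,1] N/NP  lex  "today"
[1,2] NP  lex  "idea"
[0,2] N  >  k=1
[2,3] (S\PP)/(NP/N)  lex  "park"
[3,4] NP/N  lex  "quickly"
[2,4] S\PP  >  k=3
[4,5] (S\N)\(S\PP)  lex  "with"
[2,5] S\N  <  k=4
[0,5] S  <  k=2

[0,5] S   <
  [0,2] N   >
    [0,1] "today" : N/NP
    [1,2] "idea" : NP
  [2,5] S\N   <
    [2,4] S\PP   >
      [2,3] "park" : (S\PP)/(NP/N)
      [3,4] "quickly" : NP/N
    [4,5] "with" : (S\N)\(S\PP)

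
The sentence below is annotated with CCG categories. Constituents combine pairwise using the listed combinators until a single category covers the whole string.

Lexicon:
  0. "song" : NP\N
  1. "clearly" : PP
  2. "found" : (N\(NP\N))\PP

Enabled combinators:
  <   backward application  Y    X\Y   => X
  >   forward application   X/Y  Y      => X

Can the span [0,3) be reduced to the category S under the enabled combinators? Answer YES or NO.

NP\N PP (N\(NP\N))\PP
CKY chart[0,3] = {N}; S ∉ chart

NO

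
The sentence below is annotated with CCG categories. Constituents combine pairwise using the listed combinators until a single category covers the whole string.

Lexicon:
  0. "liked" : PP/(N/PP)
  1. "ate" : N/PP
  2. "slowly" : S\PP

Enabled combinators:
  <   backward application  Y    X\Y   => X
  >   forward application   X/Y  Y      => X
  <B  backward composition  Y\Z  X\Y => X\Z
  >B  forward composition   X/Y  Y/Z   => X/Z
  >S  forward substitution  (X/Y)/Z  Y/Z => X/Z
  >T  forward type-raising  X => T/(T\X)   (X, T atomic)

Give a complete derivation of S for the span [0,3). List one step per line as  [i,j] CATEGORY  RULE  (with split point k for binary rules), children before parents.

[0,1] PP/(N/PP)  lex  "liked"
[1,2] N/PP  lex  "ate"
[0,2] PP  >  k=1
[2,3] S\PP  lex  "slowly"
[0,3] S  <  k=2

[0,3] S   <
  [0,2] PP   >
    [0,1] "liked" : PP/(N/PP)
    [1,2] "ate" : N/PP
  [2,3] "slowly" : S\PP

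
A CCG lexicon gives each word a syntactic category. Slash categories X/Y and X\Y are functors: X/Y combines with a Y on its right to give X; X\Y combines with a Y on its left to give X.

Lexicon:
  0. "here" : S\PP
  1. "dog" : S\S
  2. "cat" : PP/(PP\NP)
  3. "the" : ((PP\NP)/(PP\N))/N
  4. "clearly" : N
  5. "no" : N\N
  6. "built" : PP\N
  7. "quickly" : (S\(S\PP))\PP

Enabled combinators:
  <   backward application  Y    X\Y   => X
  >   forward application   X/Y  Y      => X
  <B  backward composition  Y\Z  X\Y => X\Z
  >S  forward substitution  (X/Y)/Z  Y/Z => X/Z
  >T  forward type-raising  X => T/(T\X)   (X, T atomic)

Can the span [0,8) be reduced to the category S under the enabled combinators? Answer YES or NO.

[0,8] S   <
  [0,2] S\PP   <B
    [0,1] "here" : S\PP
    [1,2] "dog" : S\S
  [2,8] S\(S\PP)   <
    [2,7] PP   >
      [2,3] "cat" : PP/(PP\NP)
      [3,7] PP\NP   >
        [3,5] (PP\NP)/(PP\N)   >
          [3,4] "the" : ((PP\NP)/(PP\N))/N
          [4,5] "clearly" : N
        [5,7] PP\N   <B
          [5,6] "no" : N\N
          [6,7] "built" : PP\N
    [7,8] "quickly" : (S\(S\PP))\PP

YES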